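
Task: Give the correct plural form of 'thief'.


Apply rule: Change -f to -ves. 'thief' becomes 'thieves'.

thieves


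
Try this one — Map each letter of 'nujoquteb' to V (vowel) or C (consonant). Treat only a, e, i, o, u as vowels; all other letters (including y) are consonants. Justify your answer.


Letter mapping: n = C, u = V, j = C, o = V, q = C, u = V, t = C, e = V, b = C.

CVCVCVCVC


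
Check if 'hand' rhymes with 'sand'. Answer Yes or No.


Rime (stressed vowel + following sounds) of 'hand': -and = /ænd/
Rime of 'sand': -and = /ænd/
/ænd/ and /ænd/ are the same ending sound, so the words rhyme.

Yes


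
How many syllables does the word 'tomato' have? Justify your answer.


Break 'tomato' into syllables: to-ma-to -> to | ma | to = 3 syllables

3 syllables


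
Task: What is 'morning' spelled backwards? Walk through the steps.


Reverse 'morning' character by character: 'gninrom'.

gninrom


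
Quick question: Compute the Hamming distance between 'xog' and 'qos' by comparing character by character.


Alignment:
Position 1: 'x' vs 'q' = DIFFER
Position 2: 'o' vs 'o' = match
Position 3: 'g' vs 's' = DIFFER
Total differences: 2

2


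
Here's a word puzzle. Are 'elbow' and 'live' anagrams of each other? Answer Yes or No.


Sorted letters of 'elbow': 'below'
Sorted letters of 'live': 'eilv'
They do not match.

No


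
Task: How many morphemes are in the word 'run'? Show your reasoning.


Decomposition: run (free morpheme) = 1 morpheme(s)

1 morphemes


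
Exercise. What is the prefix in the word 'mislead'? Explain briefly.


The word 'mislead' = 'mis' (prefix) + 'lead' (root). The prefix is 'mis'.

mis


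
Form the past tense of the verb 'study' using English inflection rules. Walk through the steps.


Apply rule: Change -y to -ied. 'study' becomes 'studied'.

studied


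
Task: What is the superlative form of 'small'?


Apply superlative formation (add -est): 'small' -> 'smallest'.

smallest


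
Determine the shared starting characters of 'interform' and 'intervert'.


Compare from the start: 5 characters match: 'inter'. Mismatch at position 6: 'f' vs 'v'.

inter


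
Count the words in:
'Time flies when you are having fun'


Split into words: Time | flies | when | you | are | having | fun = 7 words.

7


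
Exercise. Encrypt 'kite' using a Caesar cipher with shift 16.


Shift each letter by 16: k -> a, i -> y, t -> j, e -> u. Result: 'ayju'.

ayju


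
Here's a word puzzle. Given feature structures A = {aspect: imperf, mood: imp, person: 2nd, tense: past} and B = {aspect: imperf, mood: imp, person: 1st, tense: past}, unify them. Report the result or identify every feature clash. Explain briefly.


Compare features:
aspect: A=imperf vs B=imperf -> unified: imperf
mood: A=imp vs B=imp -> unified: imp
person: A=2nd vs B=1st -> CLASH
tense: A=past vs B=past -> unified: past
Clash detected on feature 'person' (2nd vs 1st); unification fails.

CLASH on 'person' (2nd vs 1st)


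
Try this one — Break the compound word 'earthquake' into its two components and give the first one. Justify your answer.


Split 'earthquake' into 'earth' + 'quake'. The first part is 'earth'.

earth


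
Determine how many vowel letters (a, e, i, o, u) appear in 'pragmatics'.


Vowels in 'pragmatics': a, a, i = 3 vowels.

3


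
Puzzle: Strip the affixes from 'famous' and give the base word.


Remove suffix '-ous' from 'famous' to get root 'fame'.

fame


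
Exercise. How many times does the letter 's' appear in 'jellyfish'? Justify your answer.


Letter 's' in 'jellyfish': found at position(s) 8 = 1 occurrence(s).

1


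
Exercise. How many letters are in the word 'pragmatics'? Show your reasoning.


Spell out 'pragmatics' and number each letter: p(1), r(2), a(3), g(4), m(5), a(6), t(7), i(8), c(9), s(10). Total: 10 letters.

10


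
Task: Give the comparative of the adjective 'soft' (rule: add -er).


Apply comparative formation (add -er): 'soft' -> 'softer'.

softer


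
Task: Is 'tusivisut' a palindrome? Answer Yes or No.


Forward: 'tusivisut'
Reversed: 'tusivisut'
They are identical.

Yes


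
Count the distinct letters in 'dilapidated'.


Unique letters in 'dilapidated': {a, d, e, i, l, p, t} = 7 distinct letters.

7


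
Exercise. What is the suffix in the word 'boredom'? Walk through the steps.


The word 'boredom' = 'bore' (root) + '-dom' (suffix). The suffix is '-dom'.

dom


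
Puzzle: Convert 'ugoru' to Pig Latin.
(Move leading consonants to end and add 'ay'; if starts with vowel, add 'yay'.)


'ugoru' starts with a vowel, so add 'yay': 'ugoruyay'.

ugoruyay


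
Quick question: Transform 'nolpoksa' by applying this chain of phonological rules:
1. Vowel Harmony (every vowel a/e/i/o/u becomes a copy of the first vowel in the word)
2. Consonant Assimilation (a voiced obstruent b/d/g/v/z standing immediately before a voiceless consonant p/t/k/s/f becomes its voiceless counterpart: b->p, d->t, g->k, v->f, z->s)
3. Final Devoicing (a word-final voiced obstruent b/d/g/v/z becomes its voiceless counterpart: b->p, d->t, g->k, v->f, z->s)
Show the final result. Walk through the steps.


Starting form: 'nolpoksa'
Rule 1: Vowel Harmony: all vowels become 'o' (matching first vowel). 'nolpoksa' -> 'nolpokso'
Rule 2: Consonant Assimilation: no voiced obstruent (b/d/g/v/z) stands immediately before a voiceless consonant (p/t/k/s/f). No change.
Rule 3: Final Devoicing: the word ends in the vowel 'o', not a consonant. No change.
Final form: 'nolpokso'

nolpokso


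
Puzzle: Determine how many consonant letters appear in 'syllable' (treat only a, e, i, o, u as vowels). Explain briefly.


Consonants in 'syllable': s, y, l, l, b, l = 6 consonants.

6


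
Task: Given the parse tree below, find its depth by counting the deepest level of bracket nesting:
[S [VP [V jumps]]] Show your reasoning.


Count bracket nesting levels:
'[' at pos 0: depth = 1
'[' at pos 3: depth = 2
'[' at pos 7: depth = 3
Maximum depth reached: 3

3


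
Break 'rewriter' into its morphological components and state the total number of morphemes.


Step 1: Identify prefix: 're' (meaning: again)
Step 2: Identify root: 'write'
Step 3: Identify suffix(es): 'er'
Decomposition: re- (prefix: again) + write (root) + -er (suffix: one who)
Total morphemes: 3

3 morphemes (re- (prefix: again) + write (root) + -er (suffix: one who))


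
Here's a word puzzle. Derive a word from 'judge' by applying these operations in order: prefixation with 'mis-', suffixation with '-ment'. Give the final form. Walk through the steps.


Step 1: Add prefix 'mis-' to 'judge' = 'misjudge'
Step 2: Add suffix '-ment' to 'misjudge' = 'misjudgment'

misjudgment


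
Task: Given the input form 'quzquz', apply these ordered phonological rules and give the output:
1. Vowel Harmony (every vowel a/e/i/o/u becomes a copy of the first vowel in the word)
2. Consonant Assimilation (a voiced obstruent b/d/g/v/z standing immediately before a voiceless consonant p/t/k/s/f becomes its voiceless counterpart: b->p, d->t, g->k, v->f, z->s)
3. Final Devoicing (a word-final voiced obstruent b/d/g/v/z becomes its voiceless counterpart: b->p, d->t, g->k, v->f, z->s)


Starting form: 'quzquz'
Rule 1: Vowel Harmony: all vowels already match. No change.
Rule 2: Consonant Assimilation: no voiced obstruent (b/d/g/v/z) stands immediately before a voiceless consonant (p/t/k/s/f). No change.
Rule 3: Final Devoicing: word-final voiced obstruent 'z' becomes voiceless 's'. 'quzquz' -> 'quzqus'
Final form: 'quzqus'

quzqus


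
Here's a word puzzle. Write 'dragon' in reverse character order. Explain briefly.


Reverse 'dragon' character by character: 'nogard'.

nogard


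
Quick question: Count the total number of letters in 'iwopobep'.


Spell out 'iwopobep' and number each letter: i(1), w(2), o(3), p(4), o(5), b(6), e(7), p(8). Total: 8 letters.

8


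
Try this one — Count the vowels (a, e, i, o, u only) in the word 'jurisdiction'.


Vowels in 'jurisdiction': u, i, i, i, o = 5 vowels.

5


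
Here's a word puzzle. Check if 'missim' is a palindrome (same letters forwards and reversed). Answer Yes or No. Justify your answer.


Forward: 'missim'
Reversed: 'missim'
They are identical.

Yes


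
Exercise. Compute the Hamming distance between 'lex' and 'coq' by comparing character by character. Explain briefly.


Alignment:
Position 1: 'l' vs 'c' = DIFFER
Position 2: 'e' vs 'o' = DIFFER
Position 3: 'x' vs 'q' = DIFFER
Total differences: 3

3


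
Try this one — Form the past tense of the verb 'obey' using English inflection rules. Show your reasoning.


Apply rule: Add -ed. 'obey' becomes 'obeyed'.

obeyed


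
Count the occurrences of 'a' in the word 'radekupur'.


Letter 'a' in 'radekupur': found at position(s) 2 = 1 occurrence(s).

1


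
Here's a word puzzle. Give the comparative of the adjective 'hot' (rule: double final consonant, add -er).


Apply comparative formation (double final consonant, add -er): 'hot' -> 'hotter'.

hotter


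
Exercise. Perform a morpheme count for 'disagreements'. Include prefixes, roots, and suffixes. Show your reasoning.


Decomposition: dis- (prefix) + agree (root) + -ment (suffix) + -s (plural) = 4 morpheme(s)

4 morphemes


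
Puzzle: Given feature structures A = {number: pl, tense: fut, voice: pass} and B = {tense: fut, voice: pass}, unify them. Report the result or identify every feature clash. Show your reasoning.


Compare features:
number: A=pl vs B=_ -> unified: pl
tense: A=fut vs B=fut -> unified: fut
voice: A=pass vs B=pass -> unified: pass
No clashes found.

Unified: {number: pl, tense: fut, voice: pass}


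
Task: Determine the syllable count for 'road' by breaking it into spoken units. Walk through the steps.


Break 'road' into syllables: road -> road = 1 syllable

1 syllable


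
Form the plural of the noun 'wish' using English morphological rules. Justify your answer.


Apply rule: Add -es (sibilant/fricative ending). 'wish' becomes 'wishes'.

wishes


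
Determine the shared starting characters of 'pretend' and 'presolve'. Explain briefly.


Compare from the start: 3 characters match: 'pre'. Mismatch at position 4: 't' vs 's'.

pre


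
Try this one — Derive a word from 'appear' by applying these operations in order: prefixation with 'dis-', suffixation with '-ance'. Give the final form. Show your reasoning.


Step 1: Add prefix 'dis-' to 'appear' = 'disappear'
Step 2: Add suffix '-ance' to 'disappear' = 'disappearance'

disappearance


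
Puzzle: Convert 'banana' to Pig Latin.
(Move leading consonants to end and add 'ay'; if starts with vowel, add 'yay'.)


'banana': move consonant cluster 'b' to end and add 'ay': 'ananabay'.

ananabay


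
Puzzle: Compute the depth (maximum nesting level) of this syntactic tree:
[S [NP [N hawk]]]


Count bracket nesting levels:
'[' at pos 0: depth = 1
'[' at pos 3: depth = 2
'[' at pos 7: depth = 3
Maximum depth reached: 3

3


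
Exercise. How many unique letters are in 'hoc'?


Unique letters in 'hoc': {c, h, o} = 3 distinct letters.

3


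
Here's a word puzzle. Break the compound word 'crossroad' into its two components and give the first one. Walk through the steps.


Split 'crossroad' into 'cross' + 'road'. The first part is 'cross'.

cross


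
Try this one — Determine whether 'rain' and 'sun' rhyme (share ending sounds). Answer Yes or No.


Rime (stressed vowel + following sounds) of 'rain': -ain = /eɪn/
Rime of 'sun': -un = /ʌn/
/eɪn/ and /ʌn/ are different ending sounds, so the words do not rhyme.

No


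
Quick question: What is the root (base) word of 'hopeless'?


Remove suffix '-less' from 'hopeless' to get root 'hope'.

hope


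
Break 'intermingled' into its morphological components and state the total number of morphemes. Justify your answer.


Step 1: Identify prefix: 'inter' (meaning: between)
Step 2: Identify root: 'mingle'
Step 3: Identify suffix(es): 'ed'
Decomposition: inter- (prefix: between) + mingle (root) + -ed (suffix: past)
Total morphemes: 3

3 morphemes (inter- (prefix: between) + mingle (root) + -ed (suffix: past))


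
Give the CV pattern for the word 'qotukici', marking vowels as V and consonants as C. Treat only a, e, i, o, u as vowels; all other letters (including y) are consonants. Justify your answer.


Letter mapping: q = C, o = V, t = C, u = V, k = C, i = V, c = C, i = V.

CVCVCVCV


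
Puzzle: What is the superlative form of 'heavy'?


Apply superlative formation (consonant + y: change y to i, add -est): 'heavy' -> 'heaviest'.

heaviest


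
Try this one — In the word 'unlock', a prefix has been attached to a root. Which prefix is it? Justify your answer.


The word 'unlock' = 'un' (prefix) + 'lock' (root). The prefix is 'un'.

un


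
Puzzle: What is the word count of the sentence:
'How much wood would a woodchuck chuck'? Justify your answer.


Split into words: How | much | wood | would | a | woodchuck | chuck = 7 words.

7


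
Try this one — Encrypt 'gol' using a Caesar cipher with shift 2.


Shift each letter by 2: g -> i, o -> q, l -> n. Result: 'iqn'.

iqn


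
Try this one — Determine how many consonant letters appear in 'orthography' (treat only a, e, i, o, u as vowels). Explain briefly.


Consonants in 'orthography': r, t, h, g, r, p, h, y = 8 consonants.

8


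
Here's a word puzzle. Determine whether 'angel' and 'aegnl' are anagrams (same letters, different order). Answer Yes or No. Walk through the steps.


Sorted letters of 'angel': 'aegln'
Sorted letters of 'aegnl': 'aegln'
They match.

Yes


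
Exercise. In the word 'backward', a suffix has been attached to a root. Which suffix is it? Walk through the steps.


The word 'backward' = 'back' (root) + '-ward' (suffix). The suffix is '-ward'.

ward


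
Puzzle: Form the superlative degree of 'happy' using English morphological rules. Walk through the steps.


Apply superlative formation (consonant + y: change y to i, add -est): 'happy' -> 'happiest'.

happiest


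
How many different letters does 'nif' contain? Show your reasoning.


Unique letters in 'nif': {f, i, n} = 3 distinct letters.

3


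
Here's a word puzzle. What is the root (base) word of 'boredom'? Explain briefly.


Remove suffix '-dom' from 'boredom' to get root 'bore'.

bore


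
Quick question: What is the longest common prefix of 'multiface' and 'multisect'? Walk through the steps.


Compare from the start: 5 characters match: 'multi'. Mismatch at position 6: 'f' vs 's'.

multi


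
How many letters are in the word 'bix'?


Spell out 'bix' and number each letter: b(1), i(2), x(3). Total: 3 letters.

3


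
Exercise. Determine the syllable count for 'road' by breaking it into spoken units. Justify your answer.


Break 'road' into syllables: road -> road = 1 syllable

1 syllable


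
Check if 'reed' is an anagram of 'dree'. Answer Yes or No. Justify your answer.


Sorted letters of 'reed': 'deer'
Sorted letters of 'dree': 'deer'
They match.

Yes


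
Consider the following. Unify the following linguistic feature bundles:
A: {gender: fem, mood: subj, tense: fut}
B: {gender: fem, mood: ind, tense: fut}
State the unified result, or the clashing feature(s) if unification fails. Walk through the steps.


Compare features:
gender: A=fem vs B=fem -> unified: fem
mood: A=subj vs B=ind -> CLASH
tense: A=fut vs B=fut -> unified: fut
Clash detected on feature 'mood' (subj vs ind); unification fails.

CLASH on 'mood' (subj vs ind)


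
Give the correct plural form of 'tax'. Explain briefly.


Apply rule: Add -es (sibilant/fricative ending). 'tax' becomes 'taxes'.

taxes


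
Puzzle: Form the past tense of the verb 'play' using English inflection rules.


Apply rule: Add -ed. 'play' becomes 'played'.

played


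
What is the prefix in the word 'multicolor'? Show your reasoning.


The word 'multicolor' = 'multi' (prefix) + 'color' (root). The prefix is 'multi'.

multi


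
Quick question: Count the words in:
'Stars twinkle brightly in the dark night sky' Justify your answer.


Split into words: Stars | twinkle | brightly | in | the | dark | night | sky = 8 words.

8


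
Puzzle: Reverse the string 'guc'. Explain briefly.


Reverse 'guc' character by character: 'cug'.

cug


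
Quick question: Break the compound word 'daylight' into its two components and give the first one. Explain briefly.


Split 'daylight' into 'day' + 'light'. The first part is 'day'.

day


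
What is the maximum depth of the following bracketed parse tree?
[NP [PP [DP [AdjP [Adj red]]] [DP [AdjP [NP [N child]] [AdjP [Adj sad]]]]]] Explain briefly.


Count bracket nesting levels:
'[' at pos 0: depth = 1
'[' at pos 4: depth = 2
'[' at pos 8: depth = 3
'[' at pos 12: depth = 4
'[' at pos 18: depth = 5
'[' at pos 30: depth = 3
'[' at pos 34: depth = 4
'[' at pos 40: depth = 5
'[' at pos 44: depth = 6
'[' at pos 55: depth = 5
'[' at pos 61: depth = 6
Maximum depth reached: 6

6


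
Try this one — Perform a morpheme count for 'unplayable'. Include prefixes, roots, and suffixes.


Decomposition: un- (prefix) + play (root) + -able (suffix) = 3 morpheme(s)

3 morphemes


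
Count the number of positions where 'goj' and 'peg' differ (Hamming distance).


Alignment:
Position 1: 'g' vs 'p' = DIFFER
Position 2: 'o' vs 'e' = DIFFER
Position 3: 'j' vs 'g' = DIFFER
Total differences: 3

3


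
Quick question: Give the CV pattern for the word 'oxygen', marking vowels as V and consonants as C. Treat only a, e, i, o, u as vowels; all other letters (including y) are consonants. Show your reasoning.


Letter mapping: o = V, x = C, y = C, g = C, e = V, n = C.

VCCCVC


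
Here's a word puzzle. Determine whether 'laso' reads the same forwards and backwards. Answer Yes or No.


Forward: 'laso'
Reversed: 'osal'
They differ.

No


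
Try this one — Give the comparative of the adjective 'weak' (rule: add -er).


Apply comparative formation (add -er): 'weak' -> 'weaker'.

weaker


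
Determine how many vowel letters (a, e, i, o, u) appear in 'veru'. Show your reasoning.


Vowels in 'veru': e, u = 2 vowels.

2


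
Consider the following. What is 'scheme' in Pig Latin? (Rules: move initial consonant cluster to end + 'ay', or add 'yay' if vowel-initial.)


'scheme': move consonant cluster 'sch' to end and add 'ay': 'emeschay'.

emeschay


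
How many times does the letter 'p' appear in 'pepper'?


Letter 'p' in 'pepper': found at position(s) 1, 3, 4 = 3 occurrence(s).

3


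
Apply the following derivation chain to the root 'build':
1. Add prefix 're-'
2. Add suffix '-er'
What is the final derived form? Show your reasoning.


Step 1: Add prefix 're-' to 'build' = 'rebuild'
Step 2: Add suffix '-er' to 'rebuild' = 'rebuilder'

rebuilder


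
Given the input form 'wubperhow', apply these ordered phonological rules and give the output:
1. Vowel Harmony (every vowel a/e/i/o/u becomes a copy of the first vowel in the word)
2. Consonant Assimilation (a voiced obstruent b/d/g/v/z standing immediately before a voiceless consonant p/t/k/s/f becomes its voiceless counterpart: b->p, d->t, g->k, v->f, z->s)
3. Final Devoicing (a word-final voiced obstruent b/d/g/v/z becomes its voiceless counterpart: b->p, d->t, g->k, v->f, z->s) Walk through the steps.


Starting form: 'wubperhow'
Rule 1: Vowel Harmony: all vowels become 'u' (matching first vowel). 'wubperhow' -> 'wubpurhuw'
Rule 2: Consonant Assimilation: voiced obstruent before voiceless consonant becomes voiceless ('bp' -> 'pp'). 'wubpurhuw' -> 'wuppurhuw'
Rule 3: Final Devoicing: final consonant 'w' is not one of the voiced obstruents b/d/g/v/z. No change.
Final form: 'wuppurhuw'

wuppurhuw


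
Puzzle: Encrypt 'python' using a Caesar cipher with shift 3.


Shift each letter by 3: p -> s, y -> b, t -> w, h -> k, o -> r, n -> q. Result: 'sbwkrq'.

sbwkrq


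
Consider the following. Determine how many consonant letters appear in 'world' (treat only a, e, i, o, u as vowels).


Consonants in 'world': w, r, l, d = 4 consonants.

4


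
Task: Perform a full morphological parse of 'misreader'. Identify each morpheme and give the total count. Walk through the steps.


Step 1: Identify prefix: 'mis' (meaning: wrongly)
Step 2: Identify root: 'read'
Step 3: Identify suffix(es): 'er'
Decomposition: mis- (prefix: wrongly) + read (root) + -er (suffix: one who)
Total morphemes: 3

3 morphemes (mis- (prefix: wrongly) + read (root) + -er (suffix: one who))


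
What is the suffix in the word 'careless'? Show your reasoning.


The word 'careless' = 'care' (root) + '-less' (suffix). The suffix is '-less'.

less


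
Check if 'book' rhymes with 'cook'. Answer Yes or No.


Rime (stressed vowel + following sounds) of 'book': -ook = /ʊk/
Rime of 'cook': -ook = /ʊk/
/ʊk/ and /ʊk/ are the same ending sound, so the words rhyme.

Yes


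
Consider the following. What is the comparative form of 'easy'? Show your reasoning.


Apply comparative formation (consonant + y: change y to i, add -er): 'easy' -> 'easier'.

easier


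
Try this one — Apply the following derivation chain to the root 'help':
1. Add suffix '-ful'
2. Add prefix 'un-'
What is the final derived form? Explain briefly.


Step 1: Add suffix '-ful' to 'help' = 'helpful'
Step 2: Add prefix 'un-' to 'helpful' = 'unhelpful'

unhelpful


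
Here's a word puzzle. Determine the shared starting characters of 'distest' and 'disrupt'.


Compare from the start: 3 characters match: 'dis'. Mismatch at position 4: 't' vs 'r'.

dis


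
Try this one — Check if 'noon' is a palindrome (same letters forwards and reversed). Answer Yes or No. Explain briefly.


Forward: 'noon'
Reversed: 'noon'
They are identical.

Yes


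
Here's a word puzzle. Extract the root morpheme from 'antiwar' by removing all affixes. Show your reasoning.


Remove prefix 'anti' from 'antiwar' to get root 'war'.

war


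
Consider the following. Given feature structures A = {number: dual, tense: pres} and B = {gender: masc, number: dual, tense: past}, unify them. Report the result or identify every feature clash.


Compare features:
gender: A=_ vs B=masc -> unified: masc
number: A=dual vs B=dual -> unified: dual
tense: A=pres vs B=past -> CLASH
Clash detected on feature 'tense' (pres vs past); unification fails.

CLASH on 'tense' (pres vs past)


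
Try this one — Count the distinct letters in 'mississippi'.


Unique letters in 'mississippi': {i, m, p, s} = 4 distinct letters.

4


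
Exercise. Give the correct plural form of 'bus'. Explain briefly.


Apply rule: Add -es (sibilant/fricative ending). 'bus' becomes 'buses'.

buses


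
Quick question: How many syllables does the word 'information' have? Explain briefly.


Break 'information' into syllables: in-for-ma-tion -> in | for | ma | tion = 4 syllables

4 syllables


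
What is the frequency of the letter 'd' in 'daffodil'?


Letter 'd' in 'daffodil': found at position(s) 1, 6 = 2 occurrence(s).

2


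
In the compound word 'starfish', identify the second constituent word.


Split 'starfish' into 'star' + 'fish'. The second part is 'fish'.

fish


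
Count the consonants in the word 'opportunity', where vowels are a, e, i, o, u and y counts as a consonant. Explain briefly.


Consonants in 'opportunity': p, p, r, t, n, t, y = 7 consonants.

7


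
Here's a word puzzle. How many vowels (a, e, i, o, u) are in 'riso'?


Vowels in 'riso': i, o = 2 vowels.

2


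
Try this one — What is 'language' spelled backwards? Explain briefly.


Reverse 'language' character by character: 'egaugnal'.

egaugnal


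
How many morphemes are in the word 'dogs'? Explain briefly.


Decomposition: dog (root) + -s (plural) = 2 morpheme(s)

2 morphemes


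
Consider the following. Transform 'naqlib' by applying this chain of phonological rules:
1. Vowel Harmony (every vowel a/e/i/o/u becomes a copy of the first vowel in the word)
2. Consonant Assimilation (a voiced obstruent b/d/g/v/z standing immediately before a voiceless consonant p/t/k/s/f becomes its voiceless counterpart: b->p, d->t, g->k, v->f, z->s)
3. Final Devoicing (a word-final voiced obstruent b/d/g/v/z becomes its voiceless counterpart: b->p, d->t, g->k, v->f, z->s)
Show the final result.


Starting form: 'naqlib'
Rule 1: Vowel Harmony: all vowels become 'a' (matching first vowel). 'naqlib' -> 'naqlab'
Rule 2: Consonant Assimilation: no voiced obstruent (b/d/g/v/z) stands immediately before a voiceless consonant (p/t/k/s/f). No change.
Rule 3: Final Devoicing: word-final voiced obstruent 'b' becomes voiceless 'p'. 'naqlab' -> 'naqlap'
Final form: 'naqlap'

naqlap


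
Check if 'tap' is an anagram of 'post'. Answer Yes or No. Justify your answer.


Sorted letters of 'tap': 'apt'
Sorted letters of 'post': 'opst'
They do not match.

No


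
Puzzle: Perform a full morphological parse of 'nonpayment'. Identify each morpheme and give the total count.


Step 1: Identify prefix: 'non' (meaning: not)
Step 2: Identify root: 'pay'
Step 3: Identify suffix(es): 'ment'
Decomposition: non- (prefix: not) + pay (root) + -ment (suffix: action/result)
Total morphemes: 3

3 morphemes (non- (prefix: not) + pay (root) + -ment (suffix: action/result))


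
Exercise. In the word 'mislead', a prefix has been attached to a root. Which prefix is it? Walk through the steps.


The word 'mislead' = 'mis' (prefix) + 'lead' (root). The prefix is 'mis'.

mis


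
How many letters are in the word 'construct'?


Spell out 'construct' and number each letter: c(1), o(2), n(3), s(4), t(5), r(6), u(7), c(8), t(9). Total: 9 letters.

9


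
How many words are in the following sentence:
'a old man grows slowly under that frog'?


Split into words: a | old | man | grows | slowly | under | that | frog = 8 words.

8


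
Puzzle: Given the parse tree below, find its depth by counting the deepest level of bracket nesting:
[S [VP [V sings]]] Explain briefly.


Count bracket nesting levels:
'[' at pos 0: depth = 1
'[' at pos 3: depth = 2
'[' at pos 7: depth = 3
Maximum depth reached: 3

3


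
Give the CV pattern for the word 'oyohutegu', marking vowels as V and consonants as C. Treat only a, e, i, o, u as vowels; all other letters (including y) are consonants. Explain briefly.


Letter mapping: o = V, y = C, o = V, h = C, u = V, t = C, e = V, g = C, u = V.

VCVCVCVCV


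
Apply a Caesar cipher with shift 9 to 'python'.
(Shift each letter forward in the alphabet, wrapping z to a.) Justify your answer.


Shift each letter by 9: p -> y, y -> h, t -> c, h -> q, o -> x, n -> w. Result: 'yhcqxw'.

yhcqxw


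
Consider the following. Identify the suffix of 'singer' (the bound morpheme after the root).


The word 'singer' = 'sing' (root) + '-er' (suffix). The suffix is '-er'.

er


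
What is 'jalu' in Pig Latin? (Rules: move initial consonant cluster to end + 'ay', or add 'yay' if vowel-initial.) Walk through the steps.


'jalu': move consonant cluster 'j' to end and add 'ay': 'alujay'.

alujay


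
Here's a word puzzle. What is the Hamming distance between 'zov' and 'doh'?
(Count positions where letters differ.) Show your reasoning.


Alignment:
Position 1: 'z' vs 'd' = DIFFER
Position 2: 'o' vs 'o' = match
Position 3: 'v' vs 'h' = DIFFER
Total differences: 2

2


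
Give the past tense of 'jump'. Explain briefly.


Apply rule: Add -ed. 'jump' becomes 'jumped'.

jumped


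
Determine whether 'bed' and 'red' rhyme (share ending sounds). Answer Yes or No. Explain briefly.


Rime (stressed vowel + following sounds) of 'bed': -ed = /ɛd/
Rime of 'red': -ed = /ɛd/
/ɛd/ and /ɛd/ are the same ending sound, so the words rhyme.

Yes


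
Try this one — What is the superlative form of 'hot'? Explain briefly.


Apply superlative formation (double final consonant, add -est): 'hot' -> 'hottest'.

hottest


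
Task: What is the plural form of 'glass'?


Apply rule: Add -es (sibilant/fricative ending). 'glass' becomes 'glasses'.

glasses


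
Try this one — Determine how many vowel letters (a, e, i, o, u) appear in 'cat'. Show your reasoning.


Vowels in 'cat': a = 1 vowels.

1


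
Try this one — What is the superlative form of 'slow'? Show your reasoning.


Apply superlative formation (add -est): 'slow' -> 'slowest'.

slowest


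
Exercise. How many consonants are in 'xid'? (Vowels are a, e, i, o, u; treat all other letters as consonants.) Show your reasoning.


Consonants in 'xid': x, d = 2 consonants.

2


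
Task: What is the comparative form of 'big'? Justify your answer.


Apply comparative formation (double final consonant, add -er): 'big' -> 'bigger'.

bigger


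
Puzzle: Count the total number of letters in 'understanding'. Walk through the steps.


Spell out 'understanding' and number each letter: u(1), n(2), d(3), e(4), r(5), s(6), t(7), a(8), n(9), d(10), i(11), n(12), g(13). Total: 13 letters.

13


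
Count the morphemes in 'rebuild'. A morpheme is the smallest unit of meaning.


Decomposition: re- (prefix) + build (root) = 2 morpheme(s)

2 morphemes


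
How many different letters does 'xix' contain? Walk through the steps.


Unique letters in 'xix': {i, x} = 2 distinct letters.

2


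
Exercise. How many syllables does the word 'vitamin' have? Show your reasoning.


Break 'vitamin' into syllables: vi-ta-min -> vi | ta | min = 3 syllables

3 syllables


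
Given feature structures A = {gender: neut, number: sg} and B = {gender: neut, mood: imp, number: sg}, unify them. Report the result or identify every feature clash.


Compare features:
gender: A=neut vs B=neut -> unified: neut
mood: A=_ vs B=imp -> unified: imp
number: A=sg vs B=sg -> unified: sg
No clashes found.

Unified: {gender: neut, mood: imp, number: sg}


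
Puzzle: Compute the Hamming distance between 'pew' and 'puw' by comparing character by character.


Alignment:
Position 1: 'p' vs 'p' = match
Position 2: 'e' vs 'u' = DIFFER
Position 3: 'w' vs 'w' = match
Total differences: 1

1


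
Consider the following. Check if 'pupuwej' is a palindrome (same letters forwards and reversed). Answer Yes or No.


Forward: 'pupuwej'
Reversed: 'jewupup'
They differ.

No


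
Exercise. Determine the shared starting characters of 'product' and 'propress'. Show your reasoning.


Compare from the start: 3 characters match: 'pro'. Mismatch at position 4: 'd' vs 'p'.

pro


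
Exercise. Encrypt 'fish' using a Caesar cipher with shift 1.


Shift each letter by 1: f -> g, i -> j, s -> t, h -> i. Result: 'gjti'.

gjti


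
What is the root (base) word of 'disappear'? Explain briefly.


Remove prefix 'dis' from 'disappear' to get root 'appear'.

appear


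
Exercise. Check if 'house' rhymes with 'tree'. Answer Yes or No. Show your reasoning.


Rime (stressed vowel + following sounds) of 'house': -ouse = /aʊs/
Rime of 'tree': -ee = /iː/
/aʊs/ and /iː/ are different ending sounds, so the words do not rhyme.

No


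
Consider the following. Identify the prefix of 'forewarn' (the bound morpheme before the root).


The word 'forewarn' = 'fore' (prefix) + 'warn' (root). The prefix is 'fore'.

fore


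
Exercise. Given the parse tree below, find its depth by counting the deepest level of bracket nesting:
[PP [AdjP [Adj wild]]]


Count bracket nesting levels:
'[' at pos 0: depth = 1
'[' at pos 4: depth = 2
'[' at pos 10: depth = 3
Maximum depth reached: 3

3


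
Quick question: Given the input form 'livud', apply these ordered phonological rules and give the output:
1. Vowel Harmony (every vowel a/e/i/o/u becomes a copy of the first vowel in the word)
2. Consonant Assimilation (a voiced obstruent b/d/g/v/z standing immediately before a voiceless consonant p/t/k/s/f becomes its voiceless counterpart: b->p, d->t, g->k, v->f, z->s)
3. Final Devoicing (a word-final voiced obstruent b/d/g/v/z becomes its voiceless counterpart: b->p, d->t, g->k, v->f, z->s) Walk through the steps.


Starting form: 'livud'
Rule 1: Vowel Harmony: all vowels become 'i' (matching first vowel). 'livud' -> 'livid'
Rule 2: Consonant Assimilation: no voiced obstruent (b/d/g/v/z) stands immediately before a voiceless consonant (p/t/k/s/f). No change.
Rule 3: Final Devoicing: word-final voiced obstruent 'd' becomes voiceless 't'. 'livid' -> 'livit'
Final form: 'livit'

livit


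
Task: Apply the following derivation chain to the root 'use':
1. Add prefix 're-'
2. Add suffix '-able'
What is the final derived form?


Step 1: Add prefix 're-' to 'use' = 'reuse'
Step 2: Add suffix '-able' to 'reuse' = 'reusable'

reusable


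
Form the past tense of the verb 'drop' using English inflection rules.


Apply rule: Double final consonant and add -ed. 'drop' becomes 'dropped'.

dropped


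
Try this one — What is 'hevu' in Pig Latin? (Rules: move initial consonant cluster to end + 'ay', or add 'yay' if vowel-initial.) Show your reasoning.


'hevu': move consonant cluster 'h' to end and add 'ay': 'evuhay'.

evuhay


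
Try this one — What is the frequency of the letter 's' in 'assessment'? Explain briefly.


Letter 's' in 'assessment': found at position(s) 2, 3, 5, 6 = 4 occurrence(s).

4


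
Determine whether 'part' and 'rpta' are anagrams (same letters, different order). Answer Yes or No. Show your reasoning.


Sorted letters of 'part': 'aprt'
Sorted letters of 'rpta': 'aprt'
They match.

Yes


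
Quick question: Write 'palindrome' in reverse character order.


Reverse 'palindrome' character by character: 'emordnilap'.

emordnilap


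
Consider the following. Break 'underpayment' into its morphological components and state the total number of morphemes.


Step 1: Identify prefix: 'under' (meaning: beneath/insufficient)
Step 2: Identify root: 'pay'
Step 3: Identify suffix(es): 'ment'
Decomposition: under- (prefix: beneath/insufficient) + pay (root) + -ment (suffix: action/result)
Total morphemes: 3

3 morphemes (under- (prefix: beneath/insufficient) + pay (root) + -ment (suffix: action/result))


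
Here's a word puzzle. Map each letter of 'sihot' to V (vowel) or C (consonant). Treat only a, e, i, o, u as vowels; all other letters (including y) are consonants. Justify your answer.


Letter mapping: s = C, i = V, h = C, o = V, t = C.

CVCVC


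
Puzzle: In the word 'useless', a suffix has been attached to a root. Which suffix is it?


The word 'useless' = 'use' (root) + '-less' (suffix). The suffix is '-less'.

less


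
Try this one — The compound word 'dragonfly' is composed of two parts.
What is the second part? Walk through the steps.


Split 'dragonfly' into 'dragon' + 'fly'. The second part is 'fly'.

fly


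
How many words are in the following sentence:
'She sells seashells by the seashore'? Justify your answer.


Split into words: She | sells | seashells | by | the | seashore = 6 words.

6


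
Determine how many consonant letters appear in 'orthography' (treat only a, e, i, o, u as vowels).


Consonants in 'orthography': r, t, h, g, r, p, h, y = 8 consonants.

8


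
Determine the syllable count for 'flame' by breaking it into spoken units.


Break 'flame' into syllables: flame -> flame = 1 syllable

1 syllable


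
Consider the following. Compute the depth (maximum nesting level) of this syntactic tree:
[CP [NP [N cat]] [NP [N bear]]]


Count bracket nesting levels:
'[' at pos 0: depth = 1
'[' at pos 4: depth = 2
'[' at pos 8: depth = 3
'[' at pos 17: depth = 2
'[' at pos 21: depth = 3
Maximum depth reached: 3

3


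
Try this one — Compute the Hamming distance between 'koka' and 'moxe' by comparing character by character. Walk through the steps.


Alignment:
Position 1: 'k' vs 'm' = DIFFER
Position 2: 'o' vs 'o' = match
Position 3: 'k' vs 'x' = DIFFER
Position 4: 'a' vs 'e' = DIFFER
Total differences: 3

3


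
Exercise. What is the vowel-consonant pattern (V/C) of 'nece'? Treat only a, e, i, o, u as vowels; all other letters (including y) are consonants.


Letter mapping: n = C, e = V, c = C, e = V.

CVCV


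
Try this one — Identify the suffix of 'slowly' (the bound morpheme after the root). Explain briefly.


The word 'slowly' = 'slow' (root) + '-ly' (suffix). The suffix is '-ly'.

ly


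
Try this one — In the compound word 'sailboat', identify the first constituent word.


Split 'sailboat' into 'sail' + 'boat'. The first part is 'sail'.

sail


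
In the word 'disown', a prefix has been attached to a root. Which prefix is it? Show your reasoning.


The word 'disown' = 'dis' (prefix) + 'own' (root). The prefix is 'dis'.

dis


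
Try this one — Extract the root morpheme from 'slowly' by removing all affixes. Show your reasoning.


Remove suffix '-ly' from 'slowly' to get root 'slow'.

slow


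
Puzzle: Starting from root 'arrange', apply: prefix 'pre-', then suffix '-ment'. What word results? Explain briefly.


Step 1: Add prefix 'pre-' to 'arrange' = 'prearrange'
Step 2: Add suffix '-ment' to 'prearrange' = 'prearrangement'

prearrangement


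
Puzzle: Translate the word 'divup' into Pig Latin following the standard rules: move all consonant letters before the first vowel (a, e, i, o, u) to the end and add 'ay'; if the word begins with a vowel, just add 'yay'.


'divup': move consonant cluster 'd' to end and add 'ay': 'ivupday'.

ivupday


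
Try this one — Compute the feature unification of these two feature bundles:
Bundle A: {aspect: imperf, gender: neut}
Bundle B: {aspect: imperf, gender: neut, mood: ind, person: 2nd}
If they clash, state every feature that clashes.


Compare features:
aspect: A=imperf vs B=imperf -> unified: imperf
gender: A=neut vs B=neut -> unified: neut
mood: A=_ vs B=ind -> unified: ind
person: A=_ vs B=2nd -> unified: 2nd
No clashes found.

Unified: {aspect: imperf, gender: neut, mood: ind, person: 2nd}


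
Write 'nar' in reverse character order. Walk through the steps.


Reverse 'nar' character by character: 'ran'.

ran


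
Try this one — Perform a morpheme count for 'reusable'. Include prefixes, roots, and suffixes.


Decomposition: re- (prefix) + use (root) + -able (suffix) = 3 morpheme(s)

3 morphemes


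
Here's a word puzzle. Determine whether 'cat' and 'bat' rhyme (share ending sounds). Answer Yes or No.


Rime (stressed vowel + following sounds) of 'cat': -at = /æt/
Rime of 'bat': -at = /æt/
/æt/ and /æt/ are the same ending sound, so the words rhyme.

Yes


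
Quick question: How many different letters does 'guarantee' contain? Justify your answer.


Unique letters in 'guarantee': {a, e, g, n, r, t, u} = 7 distinct letters.

7


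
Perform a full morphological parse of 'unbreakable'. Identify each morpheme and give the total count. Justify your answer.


Step 1: Identify prefix: 'un' (meaning: not/reverse)
Step 2: Identify root: 'break'
Step 3: Identify suffix(es): 'able'
Decomposition: un- (prefix: not/reverse) + break (root) + -able (suffix: capable of)
Total morphemes: 3

3 morphemes (un- (prefix: not/reverse) + break (root) + -able (suffix: capable of))


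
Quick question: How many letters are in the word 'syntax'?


Spell out 'syntax' and number each letter: s(1), y(2), n(3), t(4), a(5), x(6). Total: 6 letters.

6


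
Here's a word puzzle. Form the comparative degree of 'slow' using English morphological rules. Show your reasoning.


Apply comparative formation (add -er): 'slow' -> 'slower'.

slower


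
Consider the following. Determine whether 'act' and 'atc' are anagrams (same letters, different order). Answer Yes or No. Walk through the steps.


Sorted letters of 'act': 'act'
Sorted letters of 'atc': 'act'
They match.

Yes
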